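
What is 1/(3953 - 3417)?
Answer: 1/536 ≈ 0.0018657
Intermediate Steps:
1/(3953 - 3417) = 1/536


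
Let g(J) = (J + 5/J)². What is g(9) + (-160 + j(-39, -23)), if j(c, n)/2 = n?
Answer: -9290/81 ≈ -114.69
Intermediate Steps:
j(c, n) = 2*n
g(9) + (-160 + j(-39, -23)) = (5 + 9²)²/9² + (-160 + 2*(-23)) = (5 + 81)²/81 + (-160 - 46) = (1/81)*86² - 206 = (1/81)*7396 - 206 = 7396/81 - 206 = -9290/81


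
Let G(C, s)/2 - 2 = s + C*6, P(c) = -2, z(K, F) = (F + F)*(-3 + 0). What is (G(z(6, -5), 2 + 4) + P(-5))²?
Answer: 139876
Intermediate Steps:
z(K, F) = -6*F (z(K, F) = (2*F)*(-3) = -6*F)
G(C, s) = 4 + 2*s + 12*C (G(C, s) = 4 + 2*(s + C*6) = 4 + 2*(s + 6*C) = 4 + (2*s + 12*C) = 4 + 2*s + 12*C)
(G(z(6, -5), 2 + 4) + P(-5))² = ((4 + 2*(2 + 4) + 12*(-6*(-5))) - 2)² = ((4 + 2*6 + 12*30) - 2)² = ((4 + 12 + 360) - 2)² = (376 - 2)² = 374² = 139876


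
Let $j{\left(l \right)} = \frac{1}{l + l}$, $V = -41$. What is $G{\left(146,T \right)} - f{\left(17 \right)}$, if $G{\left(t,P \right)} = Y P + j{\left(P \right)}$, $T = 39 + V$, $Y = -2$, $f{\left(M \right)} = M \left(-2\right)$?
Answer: $\frac{151}{4} \approx 37.75$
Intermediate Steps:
$f{\left(M \right)} = - 2 M$
$j{\left(l \right)} = \frac{1}{2 l}$
$T = -2$ ($T = 39 - 41 = -2$)
$G{\left(t,P \right)} = \frac{1}{2 P} - 2 P$ ($G{\left(t,P \right)} = - 2 P + \frac{1}{2 P} = \frac{1}{2 P} - 2 P$)
$G{\left(146,T \right)} - f{\left(17 \right)} = \left(\frac{1}{2 \left(-2\right)} - -4\right) - \left(-2\right) 17 = \left(\frac{1}{2} \left(- \frac{1}{2}\right) + 4\right) - -34 = \left(- \frac{1}{4} + 4\right) + 34 = \frac{15}{4} + 34 = \frac{151}{4}$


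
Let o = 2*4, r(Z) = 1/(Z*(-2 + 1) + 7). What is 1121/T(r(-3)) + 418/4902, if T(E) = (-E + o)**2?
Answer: 14529551/805089 ≈ 18.047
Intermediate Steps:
r(Z) = 1/(7 - Z) (r(Z) = 1/(Z*(-1) + 7) = 1/(-Z + 7) = 1/(7 - Z))
o = 8
T(E) = (8 - E)**2 (T(E) = (-E + 8)**2 = (8 - E)**2)
1121/T(r(-3)) + 418/4902 = 1121/((-8 - 1/(-7 - 3))**2) + 418/4902 = 1121/((-8 - 1/(-10))**2) + 418*(1/4902) = 1121/((-8 - 1*(-1/10))**2) + 11/129 = 1121/((-8 + 1/10)**2) + 11/129 = 1121/((-79/10)**2) + 11/129 = 1121/(6241/100) + 11/129 = 1121*(100/6241) + 11/129 = 112100/6241 + 11/129 = 14529551/805089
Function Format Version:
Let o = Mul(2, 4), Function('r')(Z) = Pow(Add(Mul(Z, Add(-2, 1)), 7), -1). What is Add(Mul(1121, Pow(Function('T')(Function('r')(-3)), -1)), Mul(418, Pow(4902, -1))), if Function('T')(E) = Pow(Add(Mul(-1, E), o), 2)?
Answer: Rational(14529551, 805089) ≈ 18.047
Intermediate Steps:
Function('r')(Z) = Pow(Add(7, Mul(-1, Z)), -1) (Function('r')(Z) = Pow(Add(Mul(Z, -1), 7), -1) = Pow(Add(Mul(-1, Z), 7), -1) = Pow(Add(7, Mul(-1, Z)), -1))
o = 8
Function('T')(E) = Pow(Add(8, Mul(-1, E)), 2) (Function('T')(E) = Pow(Add(Mul(-1, E), 8), 2) = Pow(Add(8, Mul(-1, E)), 2))
Add(Mul(1121, Pow(Function('T')(Function('r')(-3)), -1)), Mul(418, Pow(4902, -1))) = Add(Mul(1121, Pow(Pow(Add(-8, Mul(-1, Pow(Add(-7, -3), -1))), 2), -1)), Mul(418, Pow(4902, -1))) = Add(Mul(1121, Pow(Pow(Add(-8, Mul(-1, Pow(-10, -1))), 2), -1)), Mul(418, Rational(1, 4902))) = Add(Mul(1121, Pow(Pow(Add(-8, Mul(-1, Rational(-1, 10))), 2), -1)), Rational(11, 129)) = Add(Mul(1121, Pow(Pow(Add(-8, Rational(1, 10)), 2), -1)), Rational(11, 129)) = Add(Mul(1121, Pow(Pow(Rational(-79, 10), 2), -1)), Rational(11, 129)) = Add(Mul(1121, Pow(Rational(6241, 100), -1)), Rational(11, 129)) = Add(Mul(1121, Rational(100, 6241)), Rational(11, 129)) = Add(Rational(112100, 6241), Rational(11, 129)) = Rational(14529551, 805089)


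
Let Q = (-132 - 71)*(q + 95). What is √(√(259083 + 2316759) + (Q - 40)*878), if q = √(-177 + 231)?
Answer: √(-16967350 + √2575842 - 534702*√6) ≈ 4275.0*I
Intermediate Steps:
q = 3*√6 (q = √54 = 3*√6 ≈ 7.3485)
Q = -19285 - 609*√6 (Q = (-132 - 71)*(3*√6 + 95) = -203*(95 + 3*√6) = -19285 - 609*√6 ≈ -20777.)
√(√(259083 + 2316759) + (Q - 40)*878) = √(√(259083 + 2316759) + ((-19285 - 609*√6) - 40)*878) = √(√2575842 + (-19325 - 609*√6)*878) = √(√2575842 + (-16967350 - 534702*√6)) = √(-16967350 + √2575842 - 534702*√6)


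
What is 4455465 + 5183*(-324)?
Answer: 2776173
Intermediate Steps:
4455465 + 5183*(-324) = 4455465 - 1679292 = 2776173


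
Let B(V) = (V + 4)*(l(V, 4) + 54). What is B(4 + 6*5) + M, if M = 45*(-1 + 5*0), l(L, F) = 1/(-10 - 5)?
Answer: 30067/15 ≈ 2004.5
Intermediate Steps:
l(L, F) = -1/15 (l(L, F) = 1/(-15) = -1/15)
B(V) = 3236/15 + 809*V/15 (B(V) = (V + 4)*(-1/15 + 54) = (4 + V)*(809/15) = 3236/15 + 809*V/15)
M = -45 (M = 45*(-1 + 0) = 45*(-1) = -45)
B(4 + 6*5) + M = (3236/15 + 809*(4 + 6*5)/15) - 45 = (3236/15 + 809*(4 + 30)/15) - 45 = (3236/15 + (809/15)*34) - 45 = (3236/15 + 27506/15) - 45 = 30742/15 - 45 = 30067/15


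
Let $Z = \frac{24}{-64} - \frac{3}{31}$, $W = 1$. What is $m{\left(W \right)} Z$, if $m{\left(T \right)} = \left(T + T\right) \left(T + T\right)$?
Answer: $- \frac{117}{62} \approx -1.8871$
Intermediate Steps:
$m{\left(T \right)} = 4 T^{2}$ ($m{\left(T \right)} = 2 T 2 T = 4 T^{2}$)
$Z = - \frac{117}{248}$ ($Z = 24 \left(- \frac{1}{64}\right) - \frac{3}{31} = - \frac{3}{8} - \frac{3}{31} = - \frac{117}{248} \approx -0.47177$)
$m{\left(W \right)} Z = 4 \cdot 1^{2} \left(- \frac{117}{248}\right) = 4 \cdot 1 \left(- \frac{117}{248}\right) = 4 \left(- \frac{117}{248}\right) = - \frac{117}{62}$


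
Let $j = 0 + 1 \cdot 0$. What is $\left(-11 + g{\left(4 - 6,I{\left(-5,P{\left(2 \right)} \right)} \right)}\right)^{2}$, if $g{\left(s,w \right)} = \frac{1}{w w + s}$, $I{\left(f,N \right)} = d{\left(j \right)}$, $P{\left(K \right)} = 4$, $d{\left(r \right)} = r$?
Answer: $\frac{529}{4} \approx 132.25$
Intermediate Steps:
$j = 0$ ($j = 0 + 0 = 0$)
$I{\left(f,N \right)} = 0$
$g{\left(s,w \right)} = \frac{1}{s + w^{2}}$ ($g{\left(s,w \right)} = \frac{1}{w^{2} + s} = \frac{1}{s + w^{2}}$)
$\left(-11 + g{\left(4 - 6,I{\left(-5,P{\left(2 \right)} \right)} \right)}\right)^{2} = \left(-11 + \frac{1}{\left(4 - 6\right) + 0^{2}}\right)^{2} = \left(-11 + \frac{1}{\left(4 - 6\right) + 0}\right)^{2} = \left(-11 + \frac{1}{-2 + 0}\right)^{2} = \left(-11 + \frac{1}{-2}\right)^{2} = \left(-11 - \frac{1}{2}\right)^{2} = \left(- \frac{23}{2}\right)^{2} = \frac{529}{4}$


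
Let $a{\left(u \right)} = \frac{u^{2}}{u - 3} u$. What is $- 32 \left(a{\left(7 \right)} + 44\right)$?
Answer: $-4152$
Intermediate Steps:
$a{\left(u \right)} = \frac{u^{3}}{-3 + u}$ ($a{\left(u \right)} = \frac{u^{2}}{-3 + u} u = \frac{u^{3}}{-3 + u}$)
$- 32 \left(a{\left(7 \right)} + 44\right) = - 32 \left(\frac{7^{3}}{-3 + 7} + 44\right) = - 32 \left(\frac{343}{4} + 44\right) = \left(-32\right) \frac{519}{4} = -4152$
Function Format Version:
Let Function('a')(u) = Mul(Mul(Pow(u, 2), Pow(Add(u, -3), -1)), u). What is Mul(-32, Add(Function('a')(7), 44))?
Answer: -4152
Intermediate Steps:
Function('a')(u) = Mul(Pow(u, 3), Pow(Add(-3, u), -1)) (Function('a')(u) = Mul(Mul(Pow(u, 2), Pow(Add(-3, u), -1)), u) = Mul(Pow(u, 3), Pow(Add(-3, u), -1)))
Mul(-32, Add(Function('a')(7), 44)) = Mul(-32, Add(Mul(Pow(7, 3), Pow(Add(-3, 7), -1)), 44)) = Mul(-32, Add(Mul(343, Pow(4, -1)), 44)) = Mul(-32, Add(Mul(343, Rational(1, 4)), 44)) = Mul(-32, Add(Rational(343, 4), 44)) = Mul(-32, Rational(519, 4)) = -4152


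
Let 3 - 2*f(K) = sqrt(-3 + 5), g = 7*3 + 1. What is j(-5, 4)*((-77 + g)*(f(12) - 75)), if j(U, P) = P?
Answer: 16170 + 110*sqrt(2) ≈ 16326.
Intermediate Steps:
g = 22 (g = 21 + 1 = 22)
f(K) = 3/2 - sqrt(2)/2 (f(K) = 3/2 - sqrt(-3 + 5)/2 = 3/2 - sqrt(2)/2)
j(-5, 4)*((-77 + g)*(f(12) - 75)) = 4*((-77 + 22)*((3/2 - sqrt(2)/2) - 75)) = 4*(-55*(-147/2 - sqrt(2)/2)) = 4*(8085/2 + 55*sqrt(2)/2) = 16170 + 110*sqrt(2)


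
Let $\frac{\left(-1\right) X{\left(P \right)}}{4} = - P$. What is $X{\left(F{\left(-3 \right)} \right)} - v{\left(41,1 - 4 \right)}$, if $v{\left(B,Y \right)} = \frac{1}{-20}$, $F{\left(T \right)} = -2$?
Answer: $- \frac{159}{20} \approx -7.95$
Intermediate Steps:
$X{\left(P \right)} = 4 P$ ($X{\left(P \right)} = - 4 \left(- P\right) = 4 P$)
$v{\left(B,Y \right)} = - \frac{1}{20}$
$X{\left(F{\left(-3 \right)} \right)} - v{\left(41,1 - 4 \right)} = 4 \left(-2\right) - - \frac{1}{20} = -8 + \frac{1}{20} = - \frac{159}{20}$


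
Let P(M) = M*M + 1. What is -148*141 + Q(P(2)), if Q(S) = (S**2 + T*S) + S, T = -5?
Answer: -20863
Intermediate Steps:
P(M) = 1 + M**2 (P(M) = M**2 + 1 = 1 + M**2)
Q(S) = S**2 - 4*S (Q(S) = (S**2 - 5*S) + S = S**2 - 4*S)
-148*141 + Q(P(2)) = -148*141 + (1 + 2**2)*(-4 + (1 + 2**2)) = -20868 + (1 + 4)*(-4 + (1 + 4)) = -20868 + 5*(-4 + 5) = -20868 + 5*1 = -20868 + 5 = -20863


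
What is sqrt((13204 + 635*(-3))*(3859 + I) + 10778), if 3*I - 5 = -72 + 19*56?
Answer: 2*sqrt(106579470)/3 ≈ 6882.5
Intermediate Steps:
I = 997/3 (I = 5/3 + (-72 + 19*56)/3 = 5/3 + (-72 + 1064)/3 = 5/3 + (1/3)*992 = 5/3 + 992/3 = 997/3 ≈ 332.33)
sqrt((13204 + 635*(-3))*(3859 + I) + 10778) = sqrt((13204 + 635*(-3))*(3859 + 997/3) + 10778) = sqrt((13204 - 1905)*(12574/3) + 10778) = sqrt(11299*(12574/3) + 10778) = sqrt(142073626/3 + 10778) = sqrt(142105960/3) = 2*sqrt(106579470)/3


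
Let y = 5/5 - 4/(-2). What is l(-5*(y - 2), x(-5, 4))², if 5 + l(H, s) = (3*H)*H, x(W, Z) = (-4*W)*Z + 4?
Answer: 4900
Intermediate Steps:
y = 3 (y = 5*(⅕) - 4*(-½) = 1 + 2 = 3)
x(W, Z) = 4 - 4*W*Z (x(W, Z) = -4*W*Z + 4 = 4 - 4*W*Z)
l(H, s) = -5 + 3*H² (l(H, s) = -5 + (3*H)*H = -5 + 3*H²)
l(-5*(y - 2), x(-5, 4))² = (-5 + 3*(-5*(3 - 2))²)² = (-5 + 3*(-5*1)²)² = (-5 + 3*(-5)²)² = (-5 + 3*25)² = (-5 + 75)² = 70² = 4900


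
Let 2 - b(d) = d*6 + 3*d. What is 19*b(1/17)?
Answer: 475/17 ≈ 27.941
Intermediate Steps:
b(d) = 2 - 9*d (b(d) = 2 - (d*6 + 3*d) = 2 - (6*d + 3*d) = 2 - 9*d)
19*b(1/17) = 19*(2 - 9/17) = 19*(25/17) = 475/17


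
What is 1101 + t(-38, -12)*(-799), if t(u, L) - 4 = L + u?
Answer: 37855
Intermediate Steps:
t(u, L) = 4 + L + u (t(u, L) = 4 + (L + u) = 4 + L + u)
1101 + t(-38, -12)*(-799) = 1101 + (4 - 12 - 38)*(-799) = 1101 - 46*(-799) = 1101 + 36754 = 37855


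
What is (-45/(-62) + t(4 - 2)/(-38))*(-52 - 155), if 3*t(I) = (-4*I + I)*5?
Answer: -241155/1178 ≈ -204.72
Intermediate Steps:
t(I) = -5*I (t(I) = ((-4*I + I)*5)/3 = (-3*I*5)/3 = (-15*I)/3 = -5*I)
(-45/(-62) + t(4 - 2)/(-38))*(-52 - 155) = (-45/(-62) - 5*(4 - 2)/(-38))*(-52 - 155) = (-45*(-1/62) - 5*2*(-1/38))*(-207) = (45/62 - 10*(-1/38))*(-207) = (45/62 + 5/19)*(-207) = (1165/1178)*(-207) = -241155/1178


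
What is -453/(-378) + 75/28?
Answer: 977/252 ≈ 3.8770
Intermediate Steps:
-453/(-378) + 75/28 = -453*(-1/378) + 75*(1/28) = 151/126 + 75/28 = 977/252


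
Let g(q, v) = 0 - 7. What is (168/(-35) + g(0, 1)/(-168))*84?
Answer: -3997/10 ≈ -399.70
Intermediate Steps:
g(q, v) = -7
(168/(-35) + g(0, 1)/(-168))*84 = (168/(-35) - 7/(-168))*84 = (168*(-1/35) - 7*(-1/168))*84 = (-24/5 + 1/24)*84 = -571/120*84 = -3997/10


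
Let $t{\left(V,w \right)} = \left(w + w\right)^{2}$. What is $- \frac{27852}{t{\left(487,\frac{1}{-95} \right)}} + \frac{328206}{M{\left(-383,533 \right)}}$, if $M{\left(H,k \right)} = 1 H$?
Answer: $- \frac{24068459931}{383} \approx -6.2842 \cdot 10^{7}$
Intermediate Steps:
$M{\left(H,k \right)} = H$
$t{\left(V,w \right)} = 4 w^{2}$ ($t{\left(V,w \right)} = \left(2 w\right)^{2} = 4 w^{2}$)
$- \frac{27852}{t{\left(487,\frac{1}{-95} \right)}} + \frac{328206}{M{\left(-383,533 \right)}} = - \frac{27852}{4 \left(\frac{1}{-95}\right)^{2}} + \frac{328206}{-383} = - \frac{27852}{4 \left(- \frac{1}{95}\right)^{2}} + 328206 \left(- \frac{1}{383}\right) = - \frac{27852}{4 \cdot \frac{1}{9025}} - \frac{328206}{383} = - \frac{27852}{\frac{4}{9025}} - \frac{328206}{383} = \left(-27852\right) \frac{9025}{4} - \frac{328206}{383} = -62841075 - \frac{328206}{383} = - \frac{24068459931}{383}$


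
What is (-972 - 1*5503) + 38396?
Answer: 31921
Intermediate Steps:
(-972 - 1*5503) + 38396 = (-972 - 5503) + 38396 = -6475 + 38396 = 31921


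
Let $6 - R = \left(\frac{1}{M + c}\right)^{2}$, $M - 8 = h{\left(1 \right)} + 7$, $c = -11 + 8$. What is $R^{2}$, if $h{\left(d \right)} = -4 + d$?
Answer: $\frac{235225}{6561} \approx 35.852$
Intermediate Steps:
$c = -3$
$M = 12$ ($M = 8 + \left(\left(-4 + 1\right) + 7\right) = 8 + \left(-3 + 7\right) = 8 + 4 = 12$)
$R = \frac{485}{81}$ ($R = 6 - \left(\frac{1}{12 - 3}\right)^{2} = 6 - \left(\frac{1}{9}\right)^{2} = 6 - \frac{1}{81} = \frac{485}{81} \approx 5.9877$)
$R^{2} = \left(\frac{485}{81}\right)^{2} = \frac{235225}{6561}$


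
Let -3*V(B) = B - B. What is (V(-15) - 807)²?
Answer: 651249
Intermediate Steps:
V(B) = 0 (V(B) = -(B - B)/3 = -⅓*0 = 0)
(V(-15) - 807)² = (0 - 807)² = (-807)² = 651249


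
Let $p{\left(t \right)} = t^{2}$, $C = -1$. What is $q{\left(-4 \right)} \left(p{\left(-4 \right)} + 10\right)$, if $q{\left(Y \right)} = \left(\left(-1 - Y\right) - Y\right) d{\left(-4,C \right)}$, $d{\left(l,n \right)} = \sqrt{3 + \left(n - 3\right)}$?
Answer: $182 i \approx 182.0 i$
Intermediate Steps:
$d{\left(l,n \right)} = \sqrt{n}$ ($d{\left(l,n \right)} = \sqrt{3 + \left(-3 + n\right)} = \sqrt{n}$)
$q{\left(Y \right)} = i \left(-1 - 2 Y\right)$ ($q{\left(Y \right)} = \left(\left(-1 - Y\right) - Y\right) \sqrt{-1} = \left(-1 - 2 Y\right) i = i \left(-1 - 2 Y\right)$)
$q{\left(-4 \right)} \left(p{\left(-4 \right)} + 10\right) = i \left(-1 - -8\right) \left(\left(-4\right)^{2} + 10\right) = i \left(-1 + 8\right) \left(16 + 10\right) = i 7 \cdot 26 = 7 i 26 = 182 i$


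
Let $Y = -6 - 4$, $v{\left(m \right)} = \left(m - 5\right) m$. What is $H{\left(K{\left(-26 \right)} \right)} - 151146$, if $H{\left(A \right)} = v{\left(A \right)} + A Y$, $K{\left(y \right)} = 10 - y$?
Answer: $-150390$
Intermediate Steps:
$v{\left(m \right)} = m \left(-5 + m\right)$ ($v{\left(m \right)} = \left(-5 + m\right) m = m \left(-5 + m\right)$)
$Y = -10$
$H{\left(A \right)} = - 10 A + A \left(-5 + A\right)$ ($H{\left(A \right)} = A \left(-5 + A\right) + A \left(-10\right) = A \left(-5 + A\right) - 10 A = - 10 A + A \left(-5 + A\right)$)
$H{\left(K{\left(-26 \right)} \right)} - 151146 = \left(10 - -26\right) \left(-15 + \left(10 - -26\right)\right) - 151146 = \left(10 + 26\right) \left(-15 + \left(10 + 26\right)\right) - 151146 = 36 \left(-15 + 36\right) - 151146 = 36 \cdot 21 - 151146 = 756 - 151146 = -150390$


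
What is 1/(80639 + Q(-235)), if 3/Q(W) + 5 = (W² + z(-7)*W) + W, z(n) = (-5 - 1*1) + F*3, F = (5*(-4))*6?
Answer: 140995/11369695808 ≈ 1.2401e-5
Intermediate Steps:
F = -120 (F = -20*6 = -120)
z(n) = -366 (z(n) = (-5 - 1*1) - 120*3 = (-5 - 1) - 360 = -6 - 360 = -366)
Q(W) = 3/(-5 + W² - 365*W) (Q(W) = 3/(-5 + ((W² - 366*W) + W)) = 3/(-5 + (W² - 365*W)) = 3/(-5 + W² - 365*W))
1/(80639 + Q(-235)) = 1/(80639 + 3/(-5 + (-235)² - 365*(-235))) = 1/(80639 + 3/(-5 + 55225 + 85775)) = 1/(80639 + 3/140995) = 1/(11369695808/140995) = 140995/11369695808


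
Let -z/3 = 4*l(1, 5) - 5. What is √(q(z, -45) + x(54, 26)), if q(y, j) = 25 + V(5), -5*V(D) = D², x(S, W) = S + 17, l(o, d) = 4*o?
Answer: √91 ≈ 9.5394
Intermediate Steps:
x(S, W) = 17 + S
V(D) = -D²/5
z = -33 (z = -3*(4*(4*1) - 5) = -3*(4*4 - 5) = -3*(16 - 5) = -3*11 = -33)
q(y, j) = 20 (q(y, j) = 25 - ⅕*5² = 25 - ⅕*25 = 25 - 5 = 20)
√(q(z, -45) + x(54, 26)) = √(20 + (17 + 54)) = √(20 + 71) = √91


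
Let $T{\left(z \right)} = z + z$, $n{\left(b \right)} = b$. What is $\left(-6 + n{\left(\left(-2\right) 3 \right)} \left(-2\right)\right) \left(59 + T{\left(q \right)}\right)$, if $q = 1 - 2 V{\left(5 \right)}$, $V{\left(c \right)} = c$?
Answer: $246$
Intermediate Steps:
$q = -9$ ($q = 1 - 10 = -9$)
$T{\left(z \right)} = 2 z$
$\left(-6 + n{\left(\left(-2\right) 3 \right)} \left(-2\right)\right) \left(59 + T{\left(q \right)}\right) = \left(-6 + \left(-2\right) 3 \left(-2\right)\right) \left(59 + 2 \left(-9\right)\right) = \left(-6 - -12\right) \left(59 - 18\right) = \left(-6 + 12\right) 41 = 6 \cdot 41 = 246$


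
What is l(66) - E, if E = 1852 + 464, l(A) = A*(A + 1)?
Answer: 2106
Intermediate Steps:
l(A) = A*(1 + A)
E = 2316
l(66) - E = 66*(1 + 66) - 1*2316 = 66*67 - 2316 = 4422 - 2316 = 2106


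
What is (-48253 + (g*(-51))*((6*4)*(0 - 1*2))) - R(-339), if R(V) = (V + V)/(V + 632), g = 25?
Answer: 3794149/293 ≈ 12949.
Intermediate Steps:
R(V) = 2*V/(632 + V) (R(V) = (2*V)/(632 + V) = 2*V/(632 + V))
(-48253 + (g*(-51))*((6*4)*(0 - 1*2))) - R(-339) = (-48253 + (25*(-51))*((6*4)*(0 - 1*2))) - 2*(-339)/(632 - 339) = (-48253 - 30600*(0 - 2)) - 2*(-339)/293 = (-48253 - 30600*(-2)) - 2*(-339)/293 = (-48253 - 1275*(-48)) - 1*(-678/293) = (-48253 + 61200) + 678/293 = 12947 + 678/293 = 3794149/293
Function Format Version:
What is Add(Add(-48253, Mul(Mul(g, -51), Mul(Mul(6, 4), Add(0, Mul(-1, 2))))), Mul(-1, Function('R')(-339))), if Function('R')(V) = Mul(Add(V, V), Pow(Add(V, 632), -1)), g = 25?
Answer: Rational(3794149, 293) ≈ 12949.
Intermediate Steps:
Function('R')(V) = Mul(2, V, Pow(Add(632, V), -1)) (Function('R')(V) = Mul(Mul(2, V), Pow(Add(632, V), -1)) = Mul(2, V, Pow(Add(632, V), -1)))
Add(Add(-48253, Mul(Mul(g, -51), Mul(Mul(6, 4), Add(0, Mul(-1, 2))))), Mul(-1, Function('R')(-339))) = Add(Add(-48253, Mul(Mul(25, -51), Mul(Mul(6, 4), Add(0, Mul(-1, 2))))), Mul(-1, Mul(2, -339, Pow(Add(632, -339), -1)))) = Add(Add(-48253, Mul(-1275, Mul(24, Add(0, -2)))), Mul(-1, Mul(2, -339, Pow(293, -1)))) = Add(Add(-48253, Mul(-1275, Mul(24, -2))), Mul(-1, Mul(2, -339, Rational(1, 293)))) = Add(Add(-48253, Mul(-1275, -48)), Mul(-1, Rational(-678, 293))) = Add(Add(-48253, 61200), Rational(678, 293)) = Add(12947, Rational(678, 293)) = Rational(3794149, 293)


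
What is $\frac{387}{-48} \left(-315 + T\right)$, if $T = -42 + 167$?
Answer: $\frac{12255}{8} \approx 1531.9$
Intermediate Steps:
$T = 125$
$\frac{387}{-48} \left(-315 + T\right) = \frac{387}{-48} \left(-315 + 125\right) = 387 \left(- \frac{1}{48}\right) \left(-190\right) = \left(- \frac{129}{16}\right) \left(-190\right) = \frac{12255}{8}$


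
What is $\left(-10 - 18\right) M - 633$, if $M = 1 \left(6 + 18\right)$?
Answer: $-1305$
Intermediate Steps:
$M = 24$ ($M = 1 \cdot 24 = 24$)
$\left(-10 - 18\right) M - 633 = \left(-10 - 18\right) 24 - 633 = \left(-28\right) 24 - 633 = -672 - 633 = -1305$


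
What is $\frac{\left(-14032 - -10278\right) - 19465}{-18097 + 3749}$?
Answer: $\frac{23219}{14348} \approx 1.6183$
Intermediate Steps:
$\frac{\left(-14032 - -10278\right) - 19465}{-18097 + 3749} = \frac{\left(-14032 + 10278\right) - 19465}{-14348} = \left(-3754 - 19465\right) \left(- \frac{1}{14348}\right) = \left(-23219\right) \left(- \frac{1}{14348}\right) = \frac{23219}{14348}$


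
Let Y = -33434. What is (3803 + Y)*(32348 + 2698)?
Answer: -1038448026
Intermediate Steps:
(3803 + Y)*(32348 + 2698) = (3803 - 33434)*(32348 + 2698) = -29631*35046 = -1038448026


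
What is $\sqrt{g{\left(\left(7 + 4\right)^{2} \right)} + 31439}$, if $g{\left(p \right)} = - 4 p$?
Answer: $\sqrt{30955} \approx 175.94$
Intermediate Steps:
$\sqrt{g{\left(\left(7 + 4\right)^{2} \right)} + 31439} = \sqrt{- 4 \left(7 + 4\right)^{2} + 31439} = \sqrt{- 4 \cdot 11^{2} + 31439} = \sqrt{\left(-4\right) 121 + 31439} = \sqrt{-484 + 31439} = \sqrt{30955}$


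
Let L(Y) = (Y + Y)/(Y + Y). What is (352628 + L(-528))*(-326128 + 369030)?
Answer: 15128489358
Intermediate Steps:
L(Y) = 1 (L(Y) = (2*Y)/((2*Y)) = (2*Y)*(1/(2*Y)) = 1)
(352628 + L(-528))*(-326128 + 369030) = (352628 + 1)*(-326128 + 369030) = 352629*42902 = 15128489358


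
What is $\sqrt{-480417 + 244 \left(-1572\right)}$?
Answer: $i \sqrt{863985} \approx 929.51 i$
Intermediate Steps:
$\sqrt{-480417 + 244 \left(-1572\right)} = \sqrt{-480417 - 383568} = \sqrt{-863985} = i \sqrt{863985}$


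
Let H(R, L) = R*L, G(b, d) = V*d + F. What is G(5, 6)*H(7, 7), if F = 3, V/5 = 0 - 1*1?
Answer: -1323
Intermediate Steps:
V = -5 (V = 5*(0 - 1*1) = 5*(0 - 1) = 5*(-1) = -5)
G(b, d) = 3 - 5*d (G(b, d) = -5*d + 3 = 3 - 5*d)
H(R, L) = L*R
G(5, 6)*H(7, 7) = (3 - 5*6)*(7*7) = (3 - 30)*49 = -27*49 = -1323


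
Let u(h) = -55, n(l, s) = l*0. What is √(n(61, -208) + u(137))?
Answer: I*√55 ≈ 7.4162*I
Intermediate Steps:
n(l, s) = 0
√(n(61, -208) + u(137)) = √(0 - 55) = √(-55) = I*√55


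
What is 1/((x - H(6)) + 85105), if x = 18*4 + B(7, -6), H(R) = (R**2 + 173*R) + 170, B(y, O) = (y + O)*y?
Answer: 1/83940 ≈ 1.1913e-5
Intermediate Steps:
B(y, O) = y*(O + y) (B(y, O) = (O + y)*y = y*(O + y))
H(R) = 170 + R**2 + 173*R
x = 79 (x = 18*4 + 7*(-6 + 7) = 72 + 7*1 = 72 + 7 = 79)
1/((x - H(6)) + 85105) = 1/((79 - (170 + 6**2 + 173*6)) + 85105) = 1/((79 - (170 + 36 + 1038)) + 85105) = 1/((79 - 1*1244) + 85105) = 1/((79 - 1244) + 85105) = 1/(-1165 + 85105) = 1/83940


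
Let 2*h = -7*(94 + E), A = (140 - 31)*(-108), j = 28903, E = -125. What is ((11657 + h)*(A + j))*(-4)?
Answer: -806219122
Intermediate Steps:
A = -11772 (A = 109*(-108) = -11772)
h = 217/2 (h = (-7*(94 - 125))/2 = (-7*(-31))/2 = (1/2)*217 = 217/2 ≈ 108.50)
((11657 + h)*(A + j))*(-4) = ((11657 + 217/2)*(-11772 + 28903))*(-4) = ((23531/2)*17131)*(-4) = (403109561/2)*(-4) = -806219122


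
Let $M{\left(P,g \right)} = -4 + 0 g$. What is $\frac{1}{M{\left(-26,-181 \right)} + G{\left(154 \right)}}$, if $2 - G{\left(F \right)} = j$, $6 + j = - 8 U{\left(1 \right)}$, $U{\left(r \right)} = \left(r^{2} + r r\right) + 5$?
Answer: $\frac{1}{60} \approx 0.016667$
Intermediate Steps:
$U{\left(r \right)} = 5 + 2 r^{2}$ ($U{\left(r \right)} = \left(r^{2} + r^{2}\right) + 5 = 2 r^{2} + 5 = 5 + 2 r^{2}$)
$j = -62$ ($j = -6 - 8 \left(5 + 2 \cdot 1^{2}\right) = -6 - 8 \left(5 + 2 \cdot 1\right) = -6 - 8 \left(5 + 2\right) = -6 - 56 = -62$)
$M{\left(P,g \right)} = -4$ ($M{\left(P,g \right)} = -4 + 0 = -4$)
$G{\left(F \right)} = 64$ ($G{\left(F \right)} = 2 - -62 = 2 + 62 = 64$)
$\frac{1}{M{\left(-26,-181 \right)} + G{\left(154 \right)}} = \frac{1}{-4 + 64} = \frac{1}{60}$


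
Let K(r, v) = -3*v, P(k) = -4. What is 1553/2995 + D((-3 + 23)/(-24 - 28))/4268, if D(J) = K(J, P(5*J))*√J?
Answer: 1553/2995 + 3*I*√65/13871 ≈ 0.51853 + 0.0017437*I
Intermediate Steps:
D(J) = 12*√J (D(J) = (-3*(-4))*√J = 12*√J)
1553/2995 + D((-3 + 23)/(-24 - 28))/4268 = 1553/2995 + (12*√((-3 + 23)/(-24 - 28)))/4268 = 1553*(1/2995) + (12*√(20/(-52)))*(1/4268) = 1553/2995 + (12*√(20*(-1/52)))*(1/4268) = 1553/2995 + (12*√(-5/13))*(1/4268) = 1553/2995 + (12*(I*√65/13))*(1/4268) = 1553/2995 + (12*I*√65/13)*(1/4268) = 1553/2995 + 3*I*√65/13871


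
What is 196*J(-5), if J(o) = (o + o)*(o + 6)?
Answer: -1960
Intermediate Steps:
J(o) = 2*o*(6 + o) (J(o) = (2*o)*(6 + o) = 2*o*(6 + o))
196*J(-5) = 196*(2*(-5)*(6 - 5)) = 196*(2*(-5)*1) = 196*(-10) = -1960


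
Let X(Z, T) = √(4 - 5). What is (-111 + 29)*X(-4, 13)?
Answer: -82*I ≈ -82.0*I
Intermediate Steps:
X(Z, T) = I (X(Z, T) = √(-1) = I)
(-111 + 29)*X(-4, 13) = (-111 + 29)*I = -82*I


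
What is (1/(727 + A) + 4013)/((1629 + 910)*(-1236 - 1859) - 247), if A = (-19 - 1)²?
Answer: -1130663/2214118851 ≈ -0.00051066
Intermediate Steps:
A = 400 (A = (-20)² = 400)
(1/(727 + A) + 4013)/((1629 + 910)*(-1236 - 1859) - 247) = (1/(727 + 400) + 4013)/((1629 + 910)*(-1236 - 1859) - 247) = (1/1127 + 4013)/(2539*(-3095) - 247) = (1/1127 + 4013)/(-7858205 - 247) = (4522652/1127)/(-7858452) = (4522652/1127)*(-1/7858452) = -1130663/2214118851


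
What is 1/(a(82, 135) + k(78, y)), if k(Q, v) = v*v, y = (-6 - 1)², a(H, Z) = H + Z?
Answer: 1/2618 ≈ 0.00038197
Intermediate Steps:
y = 49 (y = (-7)² = 49)
k(Q, v) = v²
1/(a(82, 135) + k(78, y)) = 1/((82 + 135) + 49²) = 1/(217 + 2401) = 1/2618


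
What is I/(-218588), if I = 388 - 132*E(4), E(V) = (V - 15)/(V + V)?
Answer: -1139/437176 ≈ -0.0026054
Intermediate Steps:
E(V) = (-15 + V)/(2*V) (E(V) = (-15 + V)/((2*V)) = (-15 + V)*(1/(2*V)) = (-15 + V)/(2*V))
I = 1139/2 (I = 388 - 66*(-15 + 4)/4 = 388 - 66*(-11)/4 = 388 - 132*(-11/8) = 388 + 363/2 = 1139/2 ≈ 569.50)
I/(-218588) = (1139/2)/(-218588) = (1139/2)*(-1/218588) = -1139/437176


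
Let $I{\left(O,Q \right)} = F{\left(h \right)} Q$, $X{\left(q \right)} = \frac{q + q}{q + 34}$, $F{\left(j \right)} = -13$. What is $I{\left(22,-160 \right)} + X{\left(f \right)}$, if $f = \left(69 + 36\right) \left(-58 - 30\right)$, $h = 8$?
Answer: $\frac{9583480}{4603} \approx 2082.0$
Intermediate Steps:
$f = -9240$ ($f = 105 \left(-88\right) = -9240$)
$X{\left(q \right)} = \frac{2 q}{34 + q}$
$I{\left(O,Q \right)} = - 13 Q$
$I{\left(22,-160 \right)} + X{\left(f \right)} = \left(-13\right) \left(-160\right) + 2 \left(-9240\right) \frac{1}{34 - 9240} = 2080 + 2 \left(-9240\right) \frac{1}{-9206} = 2080 + 2 \left(-9240\right) \left(- \frac{1}{9206}\right) = 2080 + \frac{9240}{4603} = \frac{9583480}{4603}$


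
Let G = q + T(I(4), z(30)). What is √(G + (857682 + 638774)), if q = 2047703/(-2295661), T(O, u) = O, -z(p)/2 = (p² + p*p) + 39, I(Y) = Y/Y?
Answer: √7886412619000002214/2295661 ≈ 1223.3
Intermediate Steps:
I(Y) = 1
z(p) = -78 - 4*p² (z(p) = -2*((p² + p*p) + 39) = -2*((p² + p²) + 39) = -2*(2*p² + 39) = -2*(39 + 2*p²) = -78 - 4*p²)
q = -2047703/2295661 (q = 2047703*(-1/2295661) = -2047703/2295661 ≈ -0.89199)
G = 247958/2295661 (G = -2047703/2295661 + 1 = 247958/2295661 ≈ 0.10801)
√(G + (857682 + 638774)) = √(247958/2295661 + (857682 + 638774)) = √(247958/2295661 + 1496456) = √(3435355925374/2295661) = √7886412619000002214/2295661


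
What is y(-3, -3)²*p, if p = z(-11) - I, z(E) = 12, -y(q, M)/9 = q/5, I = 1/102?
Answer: 297189/850 ≈ 349.63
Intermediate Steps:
I = 1/102 ≈ 0.0098039
y(q, M) = -9*q/5
p = 1223/102 (p = 12 - 1*1/102 = 12 - 1/102 = 1223/102 ≈ 11.990)
y(-3, -3)²*p = (-9/5*(-3))²*(1223/102) = (27/5)²*(1223/102) = (729/25)*(1223/102) = 297189/850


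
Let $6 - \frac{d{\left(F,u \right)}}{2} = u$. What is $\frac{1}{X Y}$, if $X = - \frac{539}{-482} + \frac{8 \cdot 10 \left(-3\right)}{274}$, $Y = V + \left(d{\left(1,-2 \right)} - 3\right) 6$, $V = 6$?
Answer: $\frac{33017}{672126} \approx 0.049123$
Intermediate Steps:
$d{\left(F,u \right)} = 12 - 2 u$
$Y = 84$ ($Y = 6 + \left(\left(12 - -4\right) - 3\right) 6 = 6 + \left(\left(12 + 4\right) - 3\right) 6 = 6 + \left(16 - 3\right) 6 = 6 + 13 \cdot 6 = 6 + 78 = 84$)
$X = \frac{16003}{66034}$ ($X = \left(-539\right) \left(- \frac{1}{482}\right) + 80 \left(-3\right) \frac{1}{274} = \frac{539}{482} - \frac{120}{137} = \frac{16003}{66034} \approx 0.24234$)
$\frac{1}{X Y} = \frac{1}{\frac{16003}{66034} \cdot 84} = \frac{1}{\frac{672126}{33017}} = \frac{33017}{672126}$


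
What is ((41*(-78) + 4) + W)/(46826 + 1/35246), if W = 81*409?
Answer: 1055089010/1650429197 ≈ 0.63928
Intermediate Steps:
W = 33129
((41*(-78) + 4) + W)/(46826 + 1/35246) = ((41*(-78) + 4) + 33129)/(46826 + 1/35246) = ((-3198 + 4) + 33129)/(46826 + 1/35246) = (-3194 + 33129)/(1650429197/35246) = 29935*(35246/1650429197) = 1055089010/1650429197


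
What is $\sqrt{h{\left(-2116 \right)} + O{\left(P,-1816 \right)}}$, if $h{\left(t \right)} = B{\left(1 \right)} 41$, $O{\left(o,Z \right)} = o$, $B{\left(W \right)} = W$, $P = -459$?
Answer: $i \sqrt{418} \approx 20.445 i$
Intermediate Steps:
$h{\left(t \right)} = 41$ ($h{\left(t \right)} = 1 \cdot 41 = 41$)
$\sqrt{h{\left(-2116 \right)} + O{\left(P,-1816 \right)}} = \sqrt{41 - 459} = \sqrt{-418} = i \sqrt{418}$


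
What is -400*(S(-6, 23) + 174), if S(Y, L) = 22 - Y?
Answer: -80800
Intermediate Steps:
-400*(S(-6, 23) + 174) = -400*((22 - 1*(-6)) + 174) = -400*((22 + 6) + 174) = -400*(28 + 174) = -400*202 = -80800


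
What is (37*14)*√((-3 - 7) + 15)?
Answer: 518*√5 ≈ 1158.3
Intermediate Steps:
(37*14)*√((-3 - 7) + 15) = 518*√(-10 + 15) = 518*√5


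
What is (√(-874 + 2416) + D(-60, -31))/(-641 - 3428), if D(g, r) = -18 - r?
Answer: -1/313 - √1542/4069 ≈ -0.012845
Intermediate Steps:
(√(-874 + 2416) + D(-60, -31))/(-641 - 3428) = (√(-874 + 2416) + (-18 - 1*(-31)))/(-641 - 3428) = (√1542 + (-18 + 31))/(-4069) = (√1542 + 13)*(-1/4069) = (13 + √1542)*(-1/4069) = -1/313 - √1542/4069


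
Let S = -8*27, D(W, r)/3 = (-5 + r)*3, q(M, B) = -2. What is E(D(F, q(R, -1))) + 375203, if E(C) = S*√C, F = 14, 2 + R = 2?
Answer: 375203 - 648*I*√7 ≈ 3.752e+5 - 1714.4*I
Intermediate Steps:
R = 0 (R = -2 + 2 = 0)
D(W, r) = -45 + 9*r (D(W, r) = 3*((-5 + r)*3) = 3*(-15 + 3*r) = -45 + 9*r)
S = -216
E(C) = -216*√C
E(D(F, q(R, -1))) + 375203 = -216*√(-45 + 9*(-2)) + 375203 = -216*√(-45 - 18) + 375203 = -648*I*√7 + 375203 = 375203 - 648*I*√7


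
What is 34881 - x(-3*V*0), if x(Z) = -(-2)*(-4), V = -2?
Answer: 34889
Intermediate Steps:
x(Z) = -8 (x(Z) = -1*8 = -8)
34881 - x(-3*V*0) = 34881 - 1*(-8) = 34881 + 8 = 34889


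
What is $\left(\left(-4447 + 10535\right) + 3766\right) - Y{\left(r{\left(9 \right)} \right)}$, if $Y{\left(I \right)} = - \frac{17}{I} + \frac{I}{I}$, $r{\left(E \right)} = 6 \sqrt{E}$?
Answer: $\frac{177371}{18} \approx 9853.9$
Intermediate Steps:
$Y{\left(I \right)} = 1 - \frac{17}{I}$ ($Y{\left(I \right)} = - \frac{17}{I} + 1 = 1 - \frac{17}{I}$)
$\left(\left(-4447 + 10535\right) + 3766\right) - Y{\left(r{\left(9 \right)} \right)} = \left(\left(-4447 + 10535\right) + 3766\right) - \frac{-17 + 6 \sqrt{9}}{6 \sqrt{9}} = \left(6088 + 3766\right) - \frac{-17 + 6 \cdot 3}{6 \cdot 3} = 9854 - \frac{-17 + 18}{18} = 9854 - \frac{1}{18} \cdot 1 = 9854 - \frac{1}{18} = \frac{177371}{18}$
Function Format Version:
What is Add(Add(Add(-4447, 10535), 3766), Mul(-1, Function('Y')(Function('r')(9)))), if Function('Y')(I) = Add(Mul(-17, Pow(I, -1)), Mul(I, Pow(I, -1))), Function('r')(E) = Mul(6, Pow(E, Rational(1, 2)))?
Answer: Rational(177371, 18) ≈ 9853.9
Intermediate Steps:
Function('Y')(I) = Add(1, Mul(-17, Pow(I, -1))) (Function('Y')(I) = Add(Mul(-17, Pow(I, -1)), 1) = Add(1, Mul(-17, Pow(I, -1))))
Add(Add(Add(-4447, 10535), 3766), Mul(-1, Function('Y')(Function('r')(9)))) = Add(Add(Add(-4447, 10535), 3766), Mul(-1, Mul(Pow(Mul(6, Pow(9, Rational(1, 2))), -1), Add(-17, Mul(6, Pow(9, Rational(1, 2))))))) = Add(Add(6088, 3766), Mul(-1, Mul(Pow(Mul(6, 3), -1), Add(-17, Mul(6, 3))))) = Add(9854, Mul(-1, Mul(Pow(18, -1), Add(-17, 18)))) = Add(9854, Mul(-1, Mul(Rational(1, 18), 1))) = Add(9854, Mul(-1, Rational(1, 18))) = Add(9854, Rational(-1, 18)) = Rational(177371, 18)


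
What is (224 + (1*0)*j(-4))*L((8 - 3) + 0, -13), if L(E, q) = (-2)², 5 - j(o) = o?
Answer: 896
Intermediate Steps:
j(o) = 5 - o
L(E, q) = 4
(224 + (1*0)*j(-4))*L((8 - 3) + 0, -13) = (224 + (1*0)*(5 - 1*(-4)))*4 = (224 + 0*(5 + 4))*4 = (224 + 0*9)*4 = (224 + 0)*4 = 224*4 = 896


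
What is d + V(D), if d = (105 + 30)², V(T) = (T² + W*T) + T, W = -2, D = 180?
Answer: 50445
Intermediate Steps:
V(T) = T² - T (V(T) = (T² - 2*T) + T = T² - T)
d = 18225 (d = 135² = 18225)
d + V(D) = 18225 + 180*(-1 + 180) = 18225 + 180*179 = 18225 + 32220 = 50445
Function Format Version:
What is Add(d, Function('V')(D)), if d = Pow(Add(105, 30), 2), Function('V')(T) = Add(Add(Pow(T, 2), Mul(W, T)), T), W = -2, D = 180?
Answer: 50445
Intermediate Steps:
Function('V')(T) = Add(Pow(T, 2), Mul(-1, T)) (Function('V')(T) = Add(Add(Pow(T, 2), Mul(-2, T)), T) = Add(Pow(T, 2), Mul(-1, T)))
d = 18225 (d = Pow(135, 2) = 18225)
Add(d, Function('V')(D)) = Add(18225, Mul(180, Add(-1, 180))) = Add(18225, Mul(180, 179)) = Add(18225, 32220) = 50445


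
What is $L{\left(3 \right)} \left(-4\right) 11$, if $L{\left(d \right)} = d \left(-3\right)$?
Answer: $396$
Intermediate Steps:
$L{\left(d \right)} = - 3 d$
$L{\left(3 \right)} \left(-4\right) 11 = \left(-3\right) 3 \left(-4\right) 11 = \left(-9\right) \left(-4\right) 11 = 36 \cdot 11 = 396$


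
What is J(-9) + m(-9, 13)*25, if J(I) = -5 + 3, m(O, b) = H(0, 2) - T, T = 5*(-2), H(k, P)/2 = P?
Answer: 348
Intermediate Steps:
H(k, P) = 2*P
T = -10
m(O, b) = 14 (m(O, b) = 2*2 - 1*(-10) = 4 + 10 = 14)
J(I) = -2
J(-9) + m(-9, 13)*25 = -2 + 14*25 = -2 + 350 = 348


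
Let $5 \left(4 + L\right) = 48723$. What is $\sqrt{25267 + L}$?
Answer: $\frac{\sqrt{875190}}{5} \approx 187.1$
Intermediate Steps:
$L = \frac{48703}{5}$ ($L = -4 + \frac{1}{5} \cdot 48723 = -4 + \frac{48723}{5} = \frac{48703}{5} \approx 9740.6$)
$\sqrt{25267 + L} = \sqrt{25267 + \frac{48703}{5}} = \sqrt{\frac{175038}{5}} = \frac{\sqrt{875190}}{5}$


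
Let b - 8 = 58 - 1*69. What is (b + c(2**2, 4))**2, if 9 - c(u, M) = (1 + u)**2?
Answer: 361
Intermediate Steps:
b = -3 (b = 8 + (58 - 1*69) = 8 + (58 - 69) = 8 - 11 = -3)
c(u, M) = 9 - (1 + u)**2
(b + c(2**2, 4))**2 = (-3 + (9 - (1 + 2**2)**2))**2 = (-3 + (9 - (1 + 4)**2))**2 = (-3 + (9 - 1*5**2))**2 = (-3 + (9 - 1*25))**2 = (-3 + (9 - 25))**2 = (-3 - 16)**2 = (-19)**2 = 361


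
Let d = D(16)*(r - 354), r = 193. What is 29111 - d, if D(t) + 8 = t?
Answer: 30399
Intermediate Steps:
D(t) = -8 + t
d = -1288 (d = (-8 + 16)*(193 - 354) = 8*(-161) = -1288)
29111 - d = 29111 - 1*(-1288) = 29111 + 1288 = 30399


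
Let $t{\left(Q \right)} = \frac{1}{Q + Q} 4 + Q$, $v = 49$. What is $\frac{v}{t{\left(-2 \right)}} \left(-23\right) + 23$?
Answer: $\frac{1196}{3} \approx 398.67$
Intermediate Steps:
$t{\left(Q \right)} = Q + \frac{2}{Q}$ ($t{\left(Q \right)} = \frac{1}{2 Q} 4 + Q = \frac{2}{Q} + Q = Q + \frac{2}{Q}$)
$\frac{v}{t{\left(-2 \right)}} \left(-23\right) + 23 = \frac{49}{-2 + \frac{2}{-2}} \left(-23\right) + 23 = \frac{49}{-2 + 2 \left(- \frac{1}{2}\right)} \left(-23\right) + 23 = \frac{49}{-2 - 1} \left(-23\right) + 23 = \frac{49}{-3} \left(-23\right) + 23 = 49 \left(- \frac{1}{3}\right) \left(-23\right) + 23 = \left(- \frac{49}{3}\right) \left(-23\right) + 23 = \frac{1127}{3} + 23 = \frac{1196}{3}$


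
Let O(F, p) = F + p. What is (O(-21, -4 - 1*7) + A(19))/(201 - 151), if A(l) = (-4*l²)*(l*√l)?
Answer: -16/25 - 13718*√19/25 ≈ -2392.5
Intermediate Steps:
A(l) = -4*l^(7/2) (A(l) = (-4*l²)*l^(3/2) = -4*l^(7/2))
(O(-21, -4 - 1*7) + A(19))/(201 - 151) = ((-21 + (-4 - 1*7)) - 27436*√19)/(201 - 151) = ((-21 + (-4 - 7)) - 27436*√19)/50 = ((-21 - 11) - 27436*√19)*(1/50) = (-32 - 27436*√19)*(1/50) = -16/25 - 13718*√19/25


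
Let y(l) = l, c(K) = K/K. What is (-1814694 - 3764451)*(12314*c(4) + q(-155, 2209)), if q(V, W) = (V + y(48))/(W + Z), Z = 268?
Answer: -170173245251295/2477 ≈ -6.8701e+10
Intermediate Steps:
c(K) = 1
q(V, W) = (48 + V)/(268 + W) (q(V, W) = (V + 48)/(W + 268) = (48 + V)/(268 + W))
(-1814694 - 3764451)*(12314*c(4) + q(-155, 2209)) = (-1814694 - 3764451)*(12314*1 + (48 - 155)/(268 + 2209)) = -5579145*(12314 - 107/2477) = -5579145*30501671/2477 = -170173245251295/2477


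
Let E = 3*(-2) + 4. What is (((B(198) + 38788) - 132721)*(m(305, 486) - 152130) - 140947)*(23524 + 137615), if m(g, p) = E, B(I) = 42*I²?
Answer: -38061935591105613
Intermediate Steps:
E = -2 (E = -6 + 4 = -2)
m(g, p) = -2
(((B(198) + 38788) - 132721)*(m(305, 486) - 152130) - 140947)*(23524 + 137615) = (((42*198² + 38788) - 132721)*(-2 - 152130) - 140947)*(23524 + 137615) = (((42*39204 + 38788) - 132721)*(-152132) - 140947)*161139 = (((1646568 + 38788) - 132721)*(-152132) - 140947)*161139 = ((1685356 - 132721)*(-152132) - 140947)*161139 = (1552635*(-152132) - 140947)*161139 = (-236205467820 - 140947)*161139 = -236205608767*161139 = -38061935591105613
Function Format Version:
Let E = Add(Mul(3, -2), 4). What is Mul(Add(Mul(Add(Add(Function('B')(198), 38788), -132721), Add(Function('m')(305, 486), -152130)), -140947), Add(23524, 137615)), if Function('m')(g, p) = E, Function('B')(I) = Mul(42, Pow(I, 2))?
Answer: -38061935591105613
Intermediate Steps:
E = -2 (E = Add(-6, 4) = -2)
Function('m')(g, p) = -2
Mul(Add(Mul(Add(Add(Function('B')(198), 38788), -132721), Add(Function('m')(305, 486), -152130)), -140947), Add(23524, 137615)) = Mul(Add(Mul(Add(Add(Mul(42, Pow(198, 2)), 38788), -132721), Add(-2, -152130)), -140947), Add(23524, 137615)) = Mul(Add(Mul(Add(Add(Mul(42, 39204), 38788), -132721), -152132), -140947), 161139) = Mul(Add(Mul(Add(Add(1646568, 38788), -132721), -152132), -140947), 161139) = Mul(Add(Mul(Add(1685356, -132721), -152132), -140947), 161139) = Mul(Add(Mul(1552635, -152132), -140947), 161139) = Mul(Add(-236205467820, -140947), 161139) = Mul(-236205608767, 161139) = -38061935591105613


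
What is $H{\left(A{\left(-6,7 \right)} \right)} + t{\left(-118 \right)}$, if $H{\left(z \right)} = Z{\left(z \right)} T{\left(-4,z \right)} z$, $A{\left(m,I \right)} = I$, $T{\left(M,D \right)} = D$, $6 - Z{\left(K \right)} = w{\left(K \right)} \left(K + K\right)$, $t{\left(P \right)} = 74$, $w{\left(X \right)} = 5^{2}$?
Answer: $-16782$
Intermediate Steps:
$w{\left(X \right)} = 25$
$Z{\left(K \right)} = 6 - 50 K$ ($Z{\left(K \right)} = 6 - 25 \left(K + K\right) = 6 - 25 \cdot 2 K = 6 - 50 K$)
$H{\left(z \right)} = z^{2} \left(6 - 50 z\right)$ ($H{\left(z \right)} = \left(6 - 50 z\right) z z = z \left(6 - 50 z\right) z = z^{2} \left(6 - 50 z\right)$)
$H{\left(A{\left(-6,7 \right)} \right)} + t{\left(-118 \right)} = 7^{2} \left(6 - 350\right) + 74 = 49 \left(6 - 350\right) + 74 = 49 \left(-344\right) + 74 = -16856 + 74 = -16782$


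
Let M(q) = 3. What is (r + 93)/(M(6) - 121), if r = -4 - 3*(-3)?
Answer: -49/59 ≈ -0.83051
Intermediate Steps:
r = 5 (r = -4 + 9 = 5)
(r + 93)/(M(6) - 121) = (5 + 93)/(3 - 121) = 98/(-118) = -1/118*98 = -49/59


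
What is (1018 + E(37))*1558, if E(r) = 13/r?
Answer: 58703882/37 ≈ 1.5866e+6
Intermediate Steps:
(1018 + E(37))*1558 = (1018 + 13/37)*1558 = (37679/37)*1558 = 58703882/37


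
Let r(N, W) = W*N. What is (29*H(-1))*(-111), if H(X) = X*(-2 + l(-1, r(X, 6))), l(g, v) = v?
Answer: -25752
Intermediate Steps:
r(N, W) = N*W
H(X) = X*(-2 + 6*X) (H(X) = X*(-2 + X*6) = X*(-2 + 6*X))
(29*H(-1))*(-111) = (29*(2*(-1)*(-1 + 3*(-1))))*(-111) = (29*(2*(-1)*(-1 - 3)))*(-111) = (29*(2*(-1)*(-4)))*(-111) = (29*8)*(-111) = 232*(-111) = -25752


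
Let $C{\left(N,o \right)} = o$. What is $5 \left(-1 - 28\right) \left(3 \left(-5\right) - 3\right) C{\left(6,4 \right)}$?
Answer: $10440$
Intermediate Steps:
$5 \left(-1 - 28\right) \left(3 \left(-5\right) - 3\right) C{\left(6,4 \right)} = 5 \left(-1 - 28\right) \left(3 \left(-5\right) - 3\right) 4 = 5 \left(-1 - 28\right) \left(-15 - 3\right) 4 = 5 \left(-29\right) \left(\left(-18\right) 4\right) = \left(-145\right) \left(-72\right) = 10440$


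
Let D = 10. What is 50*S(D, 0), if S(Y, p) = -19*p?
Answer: 0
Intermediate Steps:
50*S(D, 0) = 50*(-19*0) = 50*0 = 0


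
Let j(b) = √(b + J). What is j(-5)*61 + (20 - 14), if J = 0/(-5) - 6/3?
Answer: 6 + 61*I*√7 ≈ 6.0 + 161.39*I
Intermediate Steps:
J = -2 (J = 0*(-⅕) - 6*⅓ = 0 - 2 = -2)
j(b) = √(-2 + b) (j(b) = √(b - 2) = √(-2 + b))
j(-5)*61 + (20 - 14) = √(-2 - 5)*61 + (20 - 14) = √(-7)*61 + 6 = (I*√7)*61 + 6 = 61*I*√7 + 6 = 6 + 61*I*√7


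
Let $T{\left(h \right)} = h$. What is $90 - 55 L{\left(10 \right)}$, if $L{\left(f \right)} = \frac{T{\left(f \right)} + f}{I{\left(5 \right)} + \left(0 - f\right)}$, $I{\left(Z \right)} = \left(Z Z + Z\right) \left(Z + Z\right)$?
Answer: $\frac{2500}{29} \approx 86.207$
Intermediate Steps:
$I{\left(Z \right)} = 2 Z \left(Z + Z^{2}\right)$ ($I{\left(Z \right)} = \left(Z^{2} + Z\right) 2 Z = \left(Z + Z^{2}\right) 2 Z = 2 Z \left(Z + Z^{2}\right)$)
$L{\left(f \right)} = \frac{2 f}{300 - f}$ ($L{\left(f \right)} = \frac{f + f}{2 \cdot 5^{2} \left(1 + 5\right) + \left(0 - f\right)} = \frac{2 f}{2 \cdot 25 \cdot 6 - f} = \frac{2 f}{300 - f}$)
$90 - 55 L{\left(10 \right)} = 90 - 55 \left(\left(-2\right) 10 \frac{1}{-300 + 10}\right) = 90 - 55 \left(\left(-2\right) 10 \frac{1}{-290}\right) = 90 - 55 \left(\left(-2\right) 10 \left(- \frac{1}{290}\right)\right) = 90 - \frac{110}{29} = \frac{2500}{29}$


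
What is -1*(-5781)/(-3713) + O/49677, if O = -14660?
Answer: -7268411/3924483 ≈ -1.8521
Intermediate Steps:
-1*(-5781)/(-3713) + O/49677 = -1*(-5781)/(-3713) - 14660/49677 = 5781*(-1/3713) - 14660*1/49677 = -123/79 - 14660/49677 = -7268411/3924483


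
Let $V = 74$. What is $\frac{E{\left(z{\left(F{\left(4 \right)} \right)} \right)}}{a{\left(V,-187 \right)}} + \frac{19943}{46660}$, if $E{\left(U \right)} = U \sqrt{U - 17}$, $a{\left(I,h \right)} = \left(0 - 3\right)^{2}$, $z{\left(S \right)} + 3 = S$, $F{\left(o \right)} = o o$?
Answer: $\frac{19943}{46660} + \frac{26 i}{9} \approx 0.42741 + 2.8889 i$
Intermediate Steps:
$F{\left(o \right)} = o^{2}$
$z{\left(S \right)} = -3 + S$
$a{\left(I,h \right)} = 9$ ($a{\left(I,h \right)} = \left(-3\right)^{2} = 9$)
$E{\left(U \right)} = U \sqrt{-17 + U}$
$\frac{E{\left(z{\left(F{\left(4 \right)} \right)} \right)}}{a{\left(V,-187 \right)}} + \frac{19943}{46660} = \frac{\left(-3 + 4^{2}\right) \sqrt{-17 - \left(3 - 4^{2}\right)}}{9} + \frac{19943}{46660} = \left(-3 + 16\right) \sqrt{-17 + \left(-3 + 16\right)} \frac{1}{9} + 19943 \cdot \frac{1}{46660} = 13 \sqrt{-17 + 13} \cdot \frac{1}{9} + \frac{19943}{46660} = 13 \sqrt{-4} \cdot \frac{1}{9} + \frac{19943}{46660} = 13 \cdot 2 i \frac{1}{9} + \frac{19943}{46660} = 26 i \frac{1}{9} + \frac{19943}{46660} = \frac{26 i}{9} + \frac{19943}{46660} = \frac{19943}{46660} + \frac{26 i}{9}$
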